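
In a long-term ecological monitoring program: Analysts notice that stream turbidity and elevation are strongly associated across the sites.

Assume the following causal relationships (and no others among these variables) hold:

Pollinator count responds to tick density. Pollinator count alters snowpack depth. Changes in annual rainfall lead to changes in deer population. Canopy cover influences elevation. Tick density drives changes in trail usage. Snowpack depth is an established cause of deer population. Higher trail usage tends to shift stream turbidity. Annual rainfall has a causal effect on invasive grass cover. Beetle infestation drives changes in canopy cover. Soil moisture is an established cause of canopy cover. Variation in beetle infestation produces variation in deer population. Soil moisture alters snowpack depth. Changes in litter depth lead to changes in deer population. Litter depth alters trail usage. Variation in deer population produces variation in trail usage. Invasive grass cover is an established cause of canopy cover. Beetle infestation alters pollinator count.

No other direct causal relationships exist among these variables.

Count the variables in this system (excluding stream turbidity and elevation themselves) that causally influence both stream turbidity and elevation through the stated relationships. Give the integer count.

The common causes are: annual rainfall (to stream turbidity via annual rainfall → deer population → trail usage → stream turbidity; to elevation via annual rainfall → invasive grass cover → canopy cover → elevation); beetle infestation (to stream turbidity via beetle infestation → deer population → trail usage → stream turbidity; to elevation via beetle infestation → canopy cover → elevation); soil moisture (to stream turbidity via soil moisture → snowpack depth → deer population → trail usage → stream turbidity; to elevation via soil moisture → canopy cover → elevation).
Every other variable lacks a causal path to at least one of stream turbidity and elevation.

3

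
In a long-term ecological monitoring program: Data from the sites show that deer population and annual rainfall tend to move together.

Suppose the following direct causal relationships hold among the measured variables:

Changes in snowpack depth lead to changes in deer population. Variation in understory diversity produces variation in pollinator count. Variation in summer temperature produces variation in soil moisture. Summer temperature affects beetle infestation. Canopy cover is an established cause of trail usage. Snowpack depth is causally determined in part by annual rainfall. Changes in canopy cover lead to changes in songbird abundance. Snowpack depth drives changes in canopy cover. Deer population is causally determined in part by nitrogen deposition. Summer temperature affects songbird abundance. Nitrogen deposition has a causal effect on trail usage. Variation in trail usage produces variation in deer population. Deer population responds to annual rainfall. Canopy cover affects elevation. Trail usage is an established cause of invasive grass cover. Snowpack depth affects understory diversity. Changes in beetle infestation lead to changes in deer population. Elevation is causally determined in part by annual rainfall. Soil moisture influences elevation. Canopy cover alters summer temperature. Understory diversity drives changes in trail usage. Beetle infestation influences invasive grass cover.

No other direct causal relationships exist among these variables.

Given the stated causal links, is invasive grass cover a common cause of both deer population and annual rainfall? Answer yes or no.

no

Invasive grass cover has no stated causal path to either deer population or annual rainfall. A confounder must cause both variables, so invasive grass cover does not qualify.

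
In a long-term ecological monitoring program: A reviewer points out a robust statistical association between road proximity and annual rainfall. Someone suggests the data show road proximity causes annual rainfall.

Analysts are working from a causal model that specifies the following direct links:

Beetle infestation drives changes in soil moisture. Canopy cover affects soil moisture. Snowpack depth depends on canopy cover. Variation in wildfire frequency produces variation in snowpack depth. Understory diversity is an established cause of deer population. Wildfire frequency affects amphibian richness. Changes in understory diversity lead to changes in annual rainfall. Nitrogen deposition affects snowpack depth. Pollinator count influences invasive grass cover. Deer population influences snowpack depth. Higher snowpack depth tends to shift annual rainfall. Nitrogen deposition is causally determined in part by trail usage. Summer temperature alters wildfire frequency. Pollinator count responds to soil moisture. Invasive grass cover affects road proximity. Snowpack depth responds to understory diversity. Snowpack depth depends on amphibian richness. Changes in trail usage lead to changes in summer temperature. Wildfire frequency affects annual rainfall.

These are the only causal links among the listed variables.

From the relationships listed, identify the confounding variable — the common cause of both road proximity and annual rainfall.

canopy cover

Canopy cover has a causal path to road proximity (canopy cover → soil moisture → pollinator count → invasive grass cover → road proximity) and a separate causal path to annual rainfall (canopy cover → snowpack depth → annual rainfall), so it is a common cause of both.
No stated relationship gives road proximity a causal route to annual rainfall, so the correlation is explained by the shared upstream cause rather than a direct effect.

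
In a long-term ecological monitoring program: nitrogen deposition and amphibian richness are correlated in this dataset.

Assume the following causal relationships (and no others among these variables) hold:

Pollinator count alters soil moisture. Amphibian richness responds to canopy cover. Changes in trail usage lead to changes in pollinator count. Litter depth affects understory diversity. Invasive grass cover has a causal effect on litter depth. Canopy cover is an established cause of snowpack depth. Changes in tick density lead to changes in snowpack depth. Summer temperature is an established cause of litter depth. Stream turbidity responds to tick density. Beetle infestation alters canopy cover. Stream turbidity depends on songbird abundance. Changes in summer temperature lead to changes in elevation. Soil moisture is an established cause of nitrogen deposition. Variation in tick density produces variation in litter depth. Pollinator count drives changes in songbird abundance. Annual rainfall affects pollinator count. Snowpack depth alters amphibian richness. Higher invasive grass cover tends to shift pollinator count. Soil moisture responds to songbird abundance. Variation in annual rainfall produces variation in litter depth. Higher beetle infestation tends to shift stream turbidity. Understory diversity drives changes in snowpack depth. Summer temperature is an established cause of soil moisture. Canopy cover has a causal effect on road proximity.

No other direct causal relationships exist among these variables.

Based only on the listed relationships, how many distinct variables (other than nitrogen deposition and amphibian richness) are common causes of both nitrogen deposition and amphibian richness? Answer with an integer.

The common causes are: annual rainfall (to nitrogen deposition via annual rainfall → pollinator count → soil moisture → nitrogen deposition; to amphibian richness via annual rainfall → litter depth → understory diversity → snowpack depth → amphibian richness); invasive grass cover (to nitrogen deposition via invasive grass cover → pollinator count → soil moisture → nitrogen deposition; to amphibian richness via invasive grass cover → litter depth → understory diversity → snowpack depth → amphibian richness); summer temperature (to nitrogen deposition via summer temperature → soil moisture → nitrogen deposition; to amphibian richness via summer temperature → litter depth → understory diversity → snowpack depth → amphibian richness).
Every other variable lacks a causal path to at least one of nitrogen deposition and amphibian richness.

3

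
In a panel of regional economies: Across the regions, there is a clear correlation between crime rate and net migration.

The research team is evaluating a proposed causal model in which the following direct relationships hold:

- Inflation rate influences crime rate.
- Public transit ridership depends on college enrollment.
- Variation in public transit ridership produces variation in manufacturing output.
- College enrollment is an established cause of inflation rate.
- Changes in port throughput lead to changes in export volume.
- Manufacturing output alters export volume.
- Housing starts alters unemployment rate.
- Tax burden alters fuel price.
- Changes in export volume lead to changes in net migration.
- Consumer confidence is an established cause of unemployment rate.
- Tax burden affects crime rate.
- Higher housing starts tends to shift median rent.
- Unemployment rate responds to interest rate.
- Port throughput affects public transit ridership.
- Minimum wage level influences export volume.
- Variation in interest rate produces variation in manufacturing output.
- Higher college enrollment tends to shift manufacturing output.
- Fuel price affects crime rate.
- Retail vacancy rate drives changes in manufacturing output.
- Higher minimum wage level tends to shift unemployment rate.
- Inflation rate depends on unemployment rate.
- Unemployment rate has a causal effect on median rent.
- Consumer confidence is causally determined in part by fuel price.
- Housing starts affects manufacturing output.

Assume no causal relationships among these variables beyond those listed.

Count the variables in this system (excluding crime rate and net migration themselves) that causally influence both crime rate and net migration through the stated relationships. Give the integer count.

The common causes are: college enrollment (to crime rate via college enrollment → inflation rate → crime rate; to net migration via college enrollment → manufacturing output → export volume → net migration); housing starts (to crime rate via housing starts → unemployment rate → inflation rate → crime rate; to net migration via housing starts → manufacturing output → export volume → net migration); interest rate (to crime rate via interest rate → unemployment rate → inflation rate → crime rate; to net migration via interest rate → manufacturing output → export volume → net migration); minimum wage level (to crime rate via minimum wage level → unemployment rate → inflation rate → crime rate; to net migration via minimum wage level → export volume → net migration).
Every other variable lacks a causal path to at least one of crime rate and net migration.

4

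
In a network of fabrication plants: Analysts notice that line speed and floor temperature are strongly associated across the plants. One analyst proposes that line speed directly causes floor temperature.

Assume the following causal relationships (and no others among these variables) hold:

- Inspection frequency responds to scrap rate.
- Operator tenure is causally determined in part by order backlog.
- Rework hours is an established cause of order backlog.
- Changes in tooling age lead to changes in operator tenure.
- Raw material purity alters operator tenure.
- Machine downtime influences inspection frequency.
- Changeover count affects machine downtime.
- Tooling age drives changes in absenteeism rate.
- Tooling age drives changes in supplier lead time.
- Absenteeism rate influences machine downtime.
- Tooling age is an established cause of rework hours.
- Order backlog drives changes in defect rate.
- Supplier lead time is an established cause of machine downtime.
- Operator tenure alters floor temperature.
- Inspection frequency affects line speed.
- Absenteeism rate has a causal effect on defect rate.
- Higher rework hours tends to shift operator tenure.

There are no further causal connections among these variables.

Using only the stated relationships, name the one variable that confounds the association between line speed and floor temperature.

Tooling age has a causal path to line speed (tooling age → absenteeism rate → machine downtime → inspection frequency → line speed) and a separate causal path to floor temperature (tooling age → operator tenure → floor temperature), so it is a common cause of both.
No stated relationship gives line speed a causal route to floor temperature, so the correlation is explained by the shared upstream cause rather than a direct effect.

tooling age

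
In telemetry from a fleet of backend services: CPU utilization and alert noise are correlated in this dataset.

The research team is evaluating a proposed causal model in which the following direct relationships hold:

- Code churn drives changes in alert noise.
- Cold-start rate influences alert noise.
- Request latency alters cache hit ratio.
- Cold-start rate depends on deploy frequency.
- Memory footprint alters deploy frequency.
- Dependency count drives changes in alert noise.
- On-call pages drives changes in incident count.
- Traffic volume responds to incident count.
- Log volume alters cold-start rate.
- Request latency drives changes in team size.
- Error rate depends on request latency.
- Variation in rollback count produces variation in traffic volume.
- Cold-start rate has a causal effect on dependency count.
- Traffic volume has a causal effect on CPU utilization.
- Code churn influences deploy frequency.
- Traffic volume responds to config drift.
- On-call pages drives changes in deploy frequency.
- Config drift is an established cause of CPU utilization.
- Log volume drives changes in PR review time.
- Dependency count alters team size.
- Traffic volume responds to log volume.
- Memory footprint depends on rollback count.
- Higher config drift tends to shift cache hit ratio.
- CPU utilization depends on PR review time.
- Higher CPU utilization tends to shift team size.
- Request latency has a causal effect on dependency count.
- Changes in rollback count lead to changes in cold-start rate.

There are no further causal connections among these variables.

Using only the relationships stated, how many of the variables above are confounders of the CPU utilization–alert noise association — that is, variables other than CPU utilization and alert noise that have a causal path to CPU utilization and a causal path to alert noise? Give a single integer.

3

The common causes are: log volume (to CPU utilization via log volume → traffic volume → CPU utilization; to alert noise via log volume → cold-start rate → alert noise); on-call pages (to CPU utilization via on-call pages → incident count → traffic volume → CPU utilization; to alert noise via on-call pages → deploy frequency → cold-start rate → alert noise); rollback count (to CPU utilization via rollback count → traffic volume → CPU utilization; to alert noise via rollback count → cold-start rate → alert noise).
Every other variable lacks a causal path to at least one of CPU utilization and alert noise.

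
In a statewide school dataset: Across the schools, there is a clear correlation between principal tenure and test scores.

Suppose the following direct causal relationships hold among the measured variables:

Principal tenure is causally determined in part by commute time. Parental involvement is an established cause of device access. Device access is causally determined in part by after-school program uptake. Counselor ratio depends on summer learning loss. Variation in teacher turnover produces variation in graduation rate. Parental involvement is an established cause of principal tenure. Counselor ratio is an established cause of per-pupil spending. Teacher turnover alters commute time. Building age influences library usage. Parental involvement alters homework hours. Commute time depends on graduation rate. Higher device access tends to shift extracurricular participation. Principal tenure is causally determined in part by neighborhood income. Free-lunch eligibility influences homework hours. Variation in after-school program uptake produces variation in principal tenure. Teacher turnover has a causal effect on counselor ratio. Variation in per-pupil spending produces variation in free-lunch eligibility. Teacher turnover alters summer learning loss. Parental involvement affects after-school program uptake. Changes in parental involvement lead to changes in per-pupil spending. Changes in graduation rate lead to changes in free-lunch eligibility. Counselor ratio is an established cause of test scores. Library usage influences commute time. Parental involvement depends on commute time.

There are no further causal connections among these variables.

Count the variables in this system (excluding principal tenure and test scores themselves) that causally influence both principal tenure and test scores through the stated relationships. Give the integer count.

The common causes are: teacher turnover (to principal tenure via teacher turnover → commute time → principal tenure; to test scores via teacher turnover → counselor ratio → test scores).
Every other variable lacks a causal path to at least one of principal tenure and test scores.

1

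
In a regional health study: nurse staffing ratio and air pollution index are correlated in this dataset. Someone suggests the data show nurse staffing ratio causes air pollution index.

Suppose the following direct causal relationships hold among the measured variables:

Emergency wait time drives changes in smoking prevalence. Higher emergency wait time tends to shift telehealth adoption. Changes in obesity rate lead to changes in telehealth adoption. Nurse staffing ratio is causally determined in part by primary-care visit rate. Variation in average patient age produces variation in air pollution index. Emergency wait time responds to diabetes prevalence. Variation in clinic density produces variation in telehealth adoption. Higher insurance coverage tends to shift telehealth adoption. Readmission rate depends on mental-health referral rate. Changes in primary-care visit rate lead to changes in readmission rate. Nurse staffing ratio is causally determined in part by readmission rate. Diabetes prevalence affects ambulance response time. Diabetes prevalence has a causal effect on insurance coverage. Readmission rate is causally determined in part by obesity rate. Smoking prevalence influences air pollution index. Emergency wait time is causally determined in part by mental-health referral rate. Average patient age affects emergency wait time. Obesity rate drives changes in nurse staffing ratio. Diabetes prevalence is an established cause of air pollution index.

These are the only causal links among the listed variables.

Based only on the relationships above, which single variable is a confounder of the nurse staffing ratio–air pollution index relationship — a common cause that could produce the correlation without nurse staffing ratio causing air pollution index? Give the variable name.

mental-health referral rate

Mental-health referral rate has a causal path to nurse staffing ratio (mental-health referral rate → readmission rate → nurse staffing ratio) and a separate causal path to air pollution index (mental-health referral rate → emergency wait time → smoking prevalence → air pollution index), so it is a common cause of both.
No stated relationship gives nurse staffing ratio a causal route to air pollution index, so the correlation is explained by the shared upstream cause rather than a direct effect.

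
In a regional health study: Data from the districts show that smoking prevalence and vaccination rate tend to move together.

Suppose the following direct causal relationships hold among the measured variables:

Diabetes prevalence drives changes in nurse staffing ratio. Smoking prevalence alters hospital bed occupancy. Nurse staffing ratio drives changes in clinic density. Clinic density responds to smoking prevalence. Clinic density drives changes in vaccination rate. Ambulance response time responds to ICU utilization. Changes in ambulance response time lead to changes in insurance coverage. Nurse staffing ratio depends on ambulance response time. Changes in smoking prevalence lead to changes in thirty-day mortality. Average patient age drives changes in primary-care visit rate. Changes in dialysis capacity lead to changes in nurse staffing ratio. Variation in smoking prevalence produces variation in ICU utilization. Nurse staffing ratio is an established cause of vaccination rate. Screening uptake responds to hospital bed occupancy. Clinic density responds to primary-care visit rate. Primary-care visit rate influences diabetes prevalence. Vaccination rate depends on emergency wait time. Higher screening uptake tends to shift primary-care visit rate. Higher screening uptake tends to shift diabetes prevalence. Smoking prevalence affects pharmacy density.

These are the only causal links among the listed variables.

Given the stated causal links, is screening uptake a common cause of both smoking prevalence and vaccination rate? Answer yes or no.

no

Screening uptake has no stated causal path to smoking prevalence. A confounder must cause both variables, so screening uptake does not qualify.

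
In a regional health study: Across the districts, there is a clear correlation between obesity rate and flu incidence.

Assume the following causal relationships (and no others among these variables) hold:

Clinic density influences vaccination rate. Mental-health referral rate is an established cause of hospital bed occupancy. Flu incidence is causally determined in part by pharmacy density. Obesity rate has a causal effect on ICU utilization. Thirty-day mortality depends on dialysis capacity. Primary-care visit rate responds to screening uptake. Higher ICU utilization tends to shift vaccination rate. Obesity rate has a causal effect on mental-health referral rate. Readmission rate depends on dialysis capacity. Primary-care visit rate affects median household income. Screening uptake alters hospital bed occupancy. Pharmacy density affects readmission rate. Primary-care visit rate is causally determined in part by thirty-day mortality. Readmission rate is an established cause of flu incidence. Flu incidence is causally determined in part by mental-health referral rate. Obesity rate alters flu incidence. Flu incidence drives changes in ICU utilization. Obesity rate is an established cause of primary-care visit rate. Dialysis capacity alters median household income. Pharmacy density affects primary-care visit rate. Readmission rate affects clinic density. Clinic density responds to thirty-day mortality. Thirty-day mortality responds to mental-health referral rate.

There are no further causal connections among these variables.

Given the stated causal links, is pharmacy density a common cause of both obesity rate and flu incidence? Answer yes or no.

no

Pharmacy density has no stated causal path to obesity rate. A confounder must cause both variables, so pharmacy density does not qualify.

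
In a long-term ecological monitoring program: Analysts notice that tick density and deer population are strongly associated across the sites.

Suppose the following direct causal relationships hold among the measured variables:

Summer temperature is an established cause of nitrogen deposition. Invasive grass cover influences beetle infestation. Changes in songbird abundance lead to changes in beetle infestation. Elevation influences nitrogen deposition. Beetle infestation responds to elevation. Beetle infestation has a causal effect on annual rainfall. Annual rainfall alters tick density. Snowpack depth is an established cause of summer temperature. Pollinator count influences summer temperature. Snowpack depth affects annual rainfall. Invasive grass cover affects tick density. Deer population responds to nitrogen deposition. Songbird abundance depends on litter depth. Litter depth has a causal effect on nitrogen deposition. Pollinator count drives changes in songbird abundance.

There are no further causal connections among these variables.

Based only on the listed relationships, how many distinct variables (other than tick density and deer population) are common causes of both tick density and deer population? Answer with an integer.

4

The common causes are: elevation (to tick density via elevation → beetle infestation → annual rainfall → tick density; to deer population via elevation → nitrogen deposition → deer population); litter depth (to tick density via litter depth → songbird abundance → beetle infestation → annual rainfall → tick density; to deer population via litter depth → nitrogen deposition → deer population); pollinator count (to tick density via pollinator count → songbird abundance → beetle infestation → annual rainfall → tick density; to deer population via pollinator count → summer temperature → nitrogen deposition → deer population); snowpack depth (to tick density via snowpack depth → annual rainfall → tick density; to deer population via snowpack depth → summer temperature → nitrogen deposition → deer population).
Every other variable lacks a causal path to at least one of tick density and deer population.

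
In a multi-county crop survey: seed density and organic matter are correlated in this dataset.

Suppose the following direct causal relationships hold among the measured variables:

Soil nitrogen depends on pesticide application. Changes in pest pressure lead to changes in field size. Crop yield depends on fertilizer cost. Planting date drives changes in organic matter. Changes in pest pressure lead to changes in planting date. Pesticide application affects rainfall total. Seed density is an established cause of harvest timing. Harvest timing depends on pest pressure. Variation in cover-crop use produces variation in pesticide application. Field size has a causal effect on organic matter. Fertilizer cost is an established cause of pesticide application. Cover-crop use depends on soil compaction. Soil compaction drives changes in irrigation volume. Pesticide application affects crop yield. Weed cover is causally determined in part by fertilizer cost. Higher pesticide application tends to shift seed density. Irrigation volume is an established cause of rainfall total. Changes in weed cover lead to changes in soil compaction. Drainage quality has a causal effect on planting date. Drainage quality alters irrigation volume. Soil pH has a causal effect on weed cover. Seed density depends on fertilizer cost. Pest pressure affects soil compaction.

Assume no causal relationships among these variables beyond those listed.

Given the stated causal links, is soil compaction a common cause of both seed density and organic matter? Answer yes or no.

Soil compaction has no stated causal path to organic matter. A confounder must cause both variables, so soil compaction does not qualify.

no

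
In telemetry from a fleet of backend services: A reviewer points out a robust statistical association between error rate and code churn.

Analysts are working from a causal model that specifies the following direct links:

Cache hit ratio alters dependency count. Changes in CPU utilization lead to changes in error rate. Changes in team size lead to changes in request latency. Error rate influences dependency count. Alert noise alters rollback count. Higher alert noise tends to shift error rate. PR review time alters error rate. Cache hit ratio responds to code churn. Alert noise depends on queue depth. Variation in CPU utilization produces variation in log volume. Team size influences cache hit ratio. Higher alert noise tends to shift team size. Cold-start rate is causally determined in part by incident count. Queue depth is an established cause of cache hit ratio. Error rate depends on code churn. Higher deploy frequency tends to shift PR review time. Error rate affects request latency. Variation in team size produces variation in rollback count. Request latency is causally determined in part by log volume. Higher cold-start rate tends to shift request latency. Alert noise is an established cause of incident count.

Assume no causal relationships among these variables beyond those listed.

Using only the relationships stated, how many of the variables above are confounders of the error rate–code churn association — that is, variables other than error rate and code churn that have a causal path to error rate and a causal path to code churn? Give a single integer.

No listed variable has a causal path to both error rate and code churn, so there are no common causes.

0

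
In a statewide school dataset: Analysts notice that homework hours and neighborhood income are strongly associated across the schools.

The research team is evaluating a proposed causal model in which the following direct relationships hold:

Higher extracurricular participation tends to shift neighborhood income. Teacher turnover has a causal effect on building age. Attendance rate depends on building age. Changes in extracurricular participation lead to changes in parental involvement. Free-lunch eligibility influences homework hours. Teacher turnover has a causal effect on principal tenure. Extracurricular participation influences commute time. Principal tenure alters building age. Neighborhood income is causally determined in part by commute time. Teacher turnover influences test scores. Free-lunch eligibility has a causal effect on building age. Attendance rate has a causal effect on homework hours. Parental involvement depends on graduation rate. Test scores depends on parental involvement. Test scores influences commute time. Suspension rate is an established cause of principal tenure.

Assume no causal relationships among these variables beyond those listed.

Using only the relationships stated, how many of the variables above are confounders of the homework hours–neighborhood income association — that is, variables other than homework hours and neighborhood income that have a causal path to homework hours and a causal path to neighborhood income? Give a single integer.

The common causes are: teacher turnover (to homework hours via teacher turnover → building age → attendance rate → homework hours; to neighborhood income via teacher turnover → test scores → commute time → neighborhood income).
Every other variable lacks a causal path to at least one of homework hours and neighborhood income.

1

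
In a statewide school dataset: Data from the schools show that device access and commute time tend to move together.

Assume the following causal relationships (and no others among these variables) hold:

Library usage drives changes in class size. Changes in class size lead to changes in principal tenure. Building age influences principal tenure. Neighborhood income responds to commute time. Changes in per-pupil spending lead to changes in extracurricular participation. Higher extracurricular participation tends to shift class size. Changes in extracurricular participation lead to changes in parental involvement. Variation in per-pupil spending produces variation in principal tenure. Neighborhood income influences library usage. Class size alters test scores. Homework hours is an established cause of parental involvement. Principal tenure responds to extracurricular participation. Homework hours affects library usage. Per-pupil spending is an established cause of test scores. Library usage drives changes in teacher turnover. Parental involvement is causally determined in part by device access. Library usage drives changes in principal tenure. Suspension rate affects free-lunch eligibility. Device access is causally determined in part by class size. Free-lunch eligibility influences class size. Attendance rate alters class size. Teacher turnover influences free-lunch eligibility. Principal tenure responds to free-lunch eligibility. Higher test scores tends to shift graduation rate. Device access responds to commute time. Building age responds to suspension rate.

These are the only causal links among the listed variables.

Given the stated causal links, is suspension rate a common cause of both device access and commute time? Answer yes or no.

Suspension rate has no stated causal path to commute time. A confounder must cause both variables, so suspension rate does not qualify.

no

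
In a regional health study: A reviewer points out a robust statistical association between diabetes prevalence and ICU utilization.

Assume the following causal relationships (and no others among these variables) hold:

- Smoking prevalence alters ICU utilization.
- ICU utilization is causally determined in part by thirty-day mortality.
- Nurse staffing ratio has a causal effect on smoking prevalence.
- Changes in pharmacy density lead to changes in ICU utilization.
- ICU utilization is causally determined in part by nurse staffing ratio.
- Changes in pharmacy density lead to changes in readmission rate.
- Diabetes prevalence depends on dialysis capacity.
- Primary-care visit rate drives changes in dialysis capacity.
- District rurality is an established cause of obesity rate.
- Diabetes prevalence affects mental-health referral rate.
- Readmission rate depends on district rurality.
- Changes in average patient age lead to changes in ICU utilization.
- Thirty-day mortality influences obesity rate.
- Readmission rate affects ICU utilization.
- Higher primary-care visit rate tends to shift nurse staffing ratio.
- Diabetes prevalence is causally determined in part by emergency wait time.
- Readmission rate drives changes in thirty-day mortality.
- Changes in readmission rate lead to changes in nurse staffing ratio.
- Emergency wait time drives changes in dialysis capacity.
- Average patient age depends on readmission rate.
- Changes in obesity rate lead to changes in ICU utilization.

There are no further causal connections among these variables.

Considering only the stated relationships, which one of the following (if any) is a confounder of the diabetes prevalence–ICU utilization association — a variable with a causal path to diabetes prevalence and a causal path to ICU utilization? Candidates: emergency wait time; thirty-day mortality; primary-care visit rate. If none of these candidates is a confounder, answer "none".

primary-care visit rate

Primary-care visit rate causes diabetes prevalence (primary-care visit rate → dialysis capacity → diabetes prevalence) and also causes ICU utilization (primary-care visit rate → nurse staffing ratio → ICU utilization); it is a common cause of both.
Each of the other candidates lacks a causal path to at least one of diabetes prevalence and ICU utilization, so they do not confound the relationship.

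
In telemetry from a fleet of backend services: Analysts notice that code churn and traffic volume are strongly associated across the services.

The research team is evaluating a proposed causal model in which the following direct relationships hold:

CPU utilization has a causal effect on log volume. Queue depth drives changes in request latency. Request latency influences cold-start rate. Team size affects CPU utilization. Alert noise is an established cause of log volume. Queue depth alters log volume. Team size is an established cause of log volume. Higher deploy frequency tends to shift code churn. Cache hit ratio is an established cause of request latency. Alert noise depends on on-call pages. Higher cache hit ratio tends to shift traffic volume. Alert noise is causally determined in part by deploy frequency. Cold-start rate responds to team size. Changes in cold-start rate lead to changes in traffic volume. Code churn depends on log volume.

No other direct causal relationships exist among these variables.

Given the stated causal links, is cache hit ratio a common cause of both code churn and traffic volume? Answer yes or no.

no

Cache hit ratio has no stated causal path to code churn. A confounder must cause both variables, so cache hit ratio does not qualify.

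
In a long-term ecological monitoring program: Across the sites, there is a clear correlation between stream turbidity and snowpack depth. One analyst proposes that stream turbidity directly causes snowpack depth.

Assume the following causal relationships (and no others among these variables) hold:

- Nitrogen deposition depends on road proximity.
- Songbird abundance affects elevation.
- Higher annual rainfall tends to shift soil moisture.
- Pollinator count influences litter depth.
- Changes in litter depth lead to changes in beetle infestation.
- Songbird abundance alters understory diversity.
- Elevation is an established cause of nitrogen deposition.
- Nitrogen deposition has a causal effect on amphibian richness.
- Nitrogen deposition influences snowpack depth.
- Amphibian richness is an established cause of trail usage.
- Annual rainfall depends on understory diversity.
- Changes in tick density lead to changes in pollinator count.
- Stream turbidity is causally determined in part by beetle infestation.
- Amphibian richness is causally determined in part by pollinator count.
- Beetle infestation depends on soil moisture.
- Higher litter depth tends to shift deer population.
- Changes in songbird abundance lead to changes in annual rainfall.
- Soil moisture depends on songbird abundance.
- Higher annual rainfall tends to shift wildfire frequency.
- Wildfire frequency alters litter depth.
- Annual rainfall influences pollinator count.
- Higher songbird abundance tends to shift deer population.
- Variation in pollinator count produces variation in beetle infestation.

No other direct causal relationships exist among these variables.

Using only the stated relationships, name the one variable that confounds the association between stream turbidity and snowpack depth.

Songbird abundance has a causal path to stream turbidity (songbird abundance → soil moisture → beetle infestation → stream turbidity) and a separate causal path to snowpack depth (songbird abundance → elevation → nitrogen deposition → snowpack depth), so it is a common cause of both.
No stated relationship gives stream turbidity a causal route to snowpack depth, so the correlation is explained by the shared upstream cause rather than a direct effect.

songbird abundance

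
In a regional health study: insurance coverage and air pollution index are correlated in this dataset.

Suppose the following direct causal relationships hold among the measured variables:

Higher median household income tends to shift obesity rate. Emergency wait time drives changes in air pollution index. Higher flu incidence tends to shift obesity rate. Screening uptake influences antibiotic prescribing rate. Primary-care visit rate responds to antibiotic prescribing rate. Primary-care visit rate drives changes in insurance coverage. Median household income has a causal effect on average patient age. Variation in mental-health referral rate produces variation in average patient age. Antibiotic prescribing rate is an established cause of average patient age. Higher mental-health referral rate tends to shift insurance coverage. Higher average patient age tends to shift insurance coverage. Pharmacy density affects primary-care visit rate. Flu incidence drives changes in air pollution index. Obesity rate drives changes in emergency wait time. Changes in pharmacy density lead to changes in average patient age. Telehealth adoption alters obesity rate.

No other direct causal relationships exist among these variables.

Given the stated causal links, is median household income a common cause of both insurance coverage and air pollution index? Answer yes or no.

yes

Median household income has a causal path to insurance coverage (median household income → average patient age → insurance coverage) and to air pollution index (median household income → obesity rate → emergency wait time → air pollution index), so it is a common cause of both — a confounder.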